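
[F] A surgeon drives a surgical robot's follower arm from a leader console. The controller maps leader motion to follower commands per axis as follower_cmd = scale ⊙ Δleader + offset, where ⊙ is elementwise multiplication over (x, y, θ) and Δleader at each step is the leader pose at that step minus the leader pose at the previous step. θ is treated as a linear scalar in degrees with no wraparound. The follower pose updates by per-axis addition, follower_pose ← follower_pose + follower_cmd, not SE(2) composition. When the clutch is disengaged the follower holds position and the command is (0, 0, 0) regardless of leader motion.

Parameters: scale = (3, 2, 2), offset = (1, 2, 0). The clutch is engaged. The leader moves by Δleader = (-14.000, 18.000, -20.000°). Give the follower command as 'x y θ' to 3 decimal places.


-41.000 38.000 -40.000

axis x: 3·-14.000 + 1 = -41.000
axis y: 2·18.000 + 2 = 38.000
axis θ: 2·-20.000 + 0 = -40.000


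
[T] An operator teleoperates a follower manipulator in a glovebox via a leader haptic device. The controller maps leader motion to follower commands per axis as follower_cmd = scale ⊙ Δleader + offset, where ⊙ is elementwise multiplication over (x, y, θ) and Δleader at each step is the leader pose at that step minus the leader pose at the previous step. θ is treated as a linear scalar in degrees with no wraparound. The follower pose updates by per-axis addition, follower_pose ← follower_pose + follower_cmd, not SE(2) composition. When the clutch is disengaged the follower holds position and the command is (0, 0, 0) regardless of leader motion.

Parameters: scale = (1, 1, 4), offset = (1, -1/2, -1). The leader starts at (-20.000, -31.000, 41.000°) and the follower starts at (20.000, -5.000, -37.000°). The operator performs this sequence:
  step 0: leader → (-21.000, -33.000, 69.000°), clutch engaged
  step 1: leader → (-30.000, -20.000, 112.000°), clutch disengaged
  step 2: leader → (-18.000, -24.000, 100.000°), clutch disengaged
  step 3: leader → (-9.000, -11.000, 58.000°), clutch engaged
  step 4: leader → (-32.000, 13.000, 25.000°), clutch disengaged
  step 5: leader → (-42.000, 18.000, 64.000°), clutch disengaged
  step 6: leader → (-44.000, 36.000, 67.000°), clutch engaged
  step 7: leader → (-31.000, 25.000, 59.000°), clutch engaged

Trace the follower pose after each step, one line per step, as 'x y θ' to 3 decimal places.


step 0: Δleader=(-1.000, -2.000, 28.000°), engaged; cmd=(0.000, -2.500, 111.000°) → follower=(20.000, -7.500, 74.000°)
step 1: Δleader=(-9.000, 13.000, 43.000°), disengaged; cmd=(0,0,0) → follower holds at (20.000, -7.500, 74.000°)
step 2: Δleader=(12.000, -4.000, -12.000°), disengaged; cmd=(0,0,0) → follower holds at (20.000, -7.500, 74.000°)
step 3: Δleader=(9.000, 13.000, -42.000°), engaged; cmd=(10.000, 12.500, -169.000°) → follower=(30.000, 5.000, -95.000°)
step 4: Δleader=(-23.000, 24.000, -33.000°), disengaged; cmd=(0,0,0) → follower holds at (30.000, 5.000, -95.000°)
step 5: Δleader=(-10.000, 5.000, 39.000°), disengaged; cmd=(0,0,0) → follower holds at (30.000, 5.000, -95.000°)
step 6: Δleader=(-2.000, 18.000, 3.000°), engaged; cmd=(-1.000, 17.500, 11.000°) → follower=(29.000, 22.500, -84.000°)
step 7: Δleader=(13.000, -11.000, -8.000°), engaged; cmd=(14.000, -11.500, -33.000°) → follower=(43.000, 11.000, -117.000°)

20.000 -7.500 74.000
20.000 -7.500 74.000
20.000 -7.500 74.000
30.000 5.000 -95.000
30.000 5.000 -95.000
30.000 5.000 -95.000
29.000 22.500 -84.000
43.000 11.000 -117.000


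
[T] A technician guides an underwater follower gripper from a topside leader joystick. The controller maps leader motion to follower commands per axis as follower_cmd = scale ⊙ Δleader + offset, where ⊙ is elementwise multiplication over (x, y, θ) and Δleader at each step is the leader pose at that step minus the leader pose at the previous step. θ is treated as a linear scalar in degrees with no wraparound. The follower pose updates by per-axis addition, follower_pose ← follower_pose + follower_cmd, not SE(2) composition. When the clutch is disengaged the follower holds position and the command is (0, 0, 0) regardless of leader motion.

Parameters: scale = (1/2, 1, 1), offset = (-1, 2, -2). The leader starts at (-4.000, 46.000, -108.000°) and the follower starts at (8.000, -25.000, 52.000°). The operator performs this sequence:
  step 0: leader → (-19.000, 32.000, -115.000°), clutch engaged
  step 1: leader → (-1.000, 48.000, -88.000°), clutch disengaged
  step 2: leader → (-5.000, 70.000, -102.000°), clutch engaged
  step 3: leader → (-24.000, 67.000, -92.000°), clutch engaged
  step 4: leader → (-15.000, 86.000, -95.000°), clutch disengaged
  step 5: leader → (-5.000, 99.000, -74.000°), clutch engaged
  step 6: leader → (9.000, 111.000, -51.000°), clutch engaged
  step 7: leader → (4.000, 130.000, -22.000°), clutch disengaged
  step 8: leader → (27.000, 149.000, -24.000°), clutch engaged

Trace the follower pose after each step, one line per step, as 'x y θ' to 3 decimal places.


-0.500 -37.000 43.000
-0.500 -37.000 43.000
-3.500 -13.000 27.000
-14.000 -14.000 35.000
-14.000 -14.000 35.000
-10.000 1.000 54.000
-4.000 15.000 75.000
-4.000 15.000 75.000
6.500 36.000 71.000

step 0: Δleader=(-15.000, -14.000, -7.000°), engaged; cmd=(-8.500, -12.000, -9.000°) → follower=(-0.500, -37.000, 43.000°)
step 1: Δleader=(18.000, 16.000, 27.000°), disengaged; cmd=(0,0,0) → follower holds at (-0.500, -37.000, 43.000°)
step 2: Δleader=(-4.000, 22.000, -14.000°), engaged; cmd=(-3.000, 24.000, -16.000°) → follower=(-3.500, -13.000, 27.000°)
step 3: Δleader=(-19.000, -3.000, 10.000°), engaged; cmd=(-10.500, -1.000, 8.000°) → follower=(-14.000, -14.000, 35.000°)
step 4: Δleader=(9.000, 19.000, -3.000°), disengaged; cmd=(0,0,0) → follower holds at (-14.000, -14.000, 35.000°)
step 5: Δleader=(10.000, 13.000, 21.000°), engaged; cmd=(4.000, 15.000, 19.000°) → follower=(-10.000, 1.000, 54.000°)
step 6: Δleader=(14.000, 12.000, 23.000°), engaged; cmd=(6.000, 14.000, 21.000°) → follower=(-4.000, 15.000, 75.000°)
step 7: Δleader=(-5.000, 19.000, 29.000°), disengaged; cmd=(0,0,0) → follower holds at (-4.000, 15.000, 75.000°)
step 8: Δleader=(23.000, 19.000, -2.000°), engaged; cmd=(10.500, 21.000, -4.000°) → follower=(6.500, 36.000, 71.000°)


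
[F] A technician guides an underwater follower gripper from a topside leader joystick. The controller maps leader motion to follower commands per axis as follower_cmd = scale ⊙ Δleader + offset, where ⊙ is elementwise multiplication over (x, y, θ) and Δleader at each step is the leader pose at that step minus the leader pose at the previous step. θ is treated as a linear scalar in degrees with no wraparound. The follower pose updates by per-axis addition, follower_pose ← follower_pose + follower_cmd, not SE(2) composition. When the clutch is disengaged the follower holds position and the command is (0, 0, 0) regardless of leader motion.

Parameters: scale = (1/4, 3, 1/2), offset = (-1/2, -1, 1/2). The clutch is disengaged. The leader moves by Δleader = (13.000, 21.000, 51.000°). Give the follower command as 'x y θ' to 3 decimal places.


0.000 0.000 0.000

clutch disengaged → follower holds; cmd = (0, 0, 0)


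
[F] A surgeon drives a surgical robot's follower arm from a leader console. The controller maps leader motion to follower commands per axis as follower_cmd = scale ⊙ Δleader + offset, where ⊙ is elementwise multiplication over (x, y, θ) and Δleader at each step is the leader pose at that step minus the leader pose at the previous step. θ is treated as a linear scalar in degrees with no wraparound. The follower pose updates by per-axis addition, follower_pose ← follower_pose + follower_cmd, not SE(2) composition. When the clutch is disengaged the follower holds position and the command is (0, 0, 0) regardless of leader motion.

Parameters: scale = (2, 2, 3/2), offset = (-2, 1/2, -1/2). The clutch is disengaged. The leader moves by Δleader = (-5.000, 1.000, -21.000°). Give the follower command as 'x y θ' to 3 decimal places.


0.000 0.000 0.000

clutch disengaged → follower holds; cmd = (0, 0, 0)


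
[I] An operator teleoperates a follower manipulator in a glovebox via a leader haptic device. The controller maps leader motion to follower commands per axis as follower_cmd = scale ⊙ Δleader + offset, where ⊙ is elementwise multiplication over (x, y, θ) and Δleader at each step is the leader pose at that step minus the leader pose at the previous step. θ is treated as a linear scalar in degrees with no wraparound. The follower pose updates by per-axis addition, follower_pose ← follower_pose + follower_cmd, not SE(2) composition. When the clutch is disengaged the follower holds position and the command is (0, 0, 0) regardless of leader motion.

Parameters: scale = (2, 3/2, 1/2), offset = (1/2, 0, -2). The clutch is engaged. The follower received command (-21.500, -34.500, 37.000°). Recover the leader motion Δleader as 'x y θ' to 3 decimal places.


axis x: (-21.500 − 1/2) / (2) = -11.000
axis y: (-34.500 − 0) / (3/2) = -23.000
axis θ: (37.000 − -2) / (1/2) = 78.000

-11.000 -23.000 78.000


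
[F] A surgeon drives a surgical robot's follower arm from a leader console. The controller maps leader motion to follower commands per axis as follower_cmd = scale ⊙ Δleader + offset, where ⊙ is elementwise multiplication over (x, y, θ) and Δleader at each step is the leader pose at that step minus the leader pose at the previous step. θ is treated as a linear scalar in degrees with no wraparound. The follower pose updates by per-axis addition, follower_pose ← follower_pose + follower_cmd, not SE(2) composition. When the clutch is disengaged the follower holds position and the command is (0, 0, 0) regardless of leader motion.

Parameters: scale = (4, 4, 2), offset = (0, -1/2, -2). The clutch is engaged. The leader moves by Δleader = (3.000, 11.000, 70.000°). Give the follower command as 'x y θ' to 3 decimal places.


axis x: 4·3.000 + 0 = 12.000
axis y: 4·11.000 + -1/2 = 43.500
axis θ: 2·70.000 + -2 = 138.000

12.000 43.500 138.000


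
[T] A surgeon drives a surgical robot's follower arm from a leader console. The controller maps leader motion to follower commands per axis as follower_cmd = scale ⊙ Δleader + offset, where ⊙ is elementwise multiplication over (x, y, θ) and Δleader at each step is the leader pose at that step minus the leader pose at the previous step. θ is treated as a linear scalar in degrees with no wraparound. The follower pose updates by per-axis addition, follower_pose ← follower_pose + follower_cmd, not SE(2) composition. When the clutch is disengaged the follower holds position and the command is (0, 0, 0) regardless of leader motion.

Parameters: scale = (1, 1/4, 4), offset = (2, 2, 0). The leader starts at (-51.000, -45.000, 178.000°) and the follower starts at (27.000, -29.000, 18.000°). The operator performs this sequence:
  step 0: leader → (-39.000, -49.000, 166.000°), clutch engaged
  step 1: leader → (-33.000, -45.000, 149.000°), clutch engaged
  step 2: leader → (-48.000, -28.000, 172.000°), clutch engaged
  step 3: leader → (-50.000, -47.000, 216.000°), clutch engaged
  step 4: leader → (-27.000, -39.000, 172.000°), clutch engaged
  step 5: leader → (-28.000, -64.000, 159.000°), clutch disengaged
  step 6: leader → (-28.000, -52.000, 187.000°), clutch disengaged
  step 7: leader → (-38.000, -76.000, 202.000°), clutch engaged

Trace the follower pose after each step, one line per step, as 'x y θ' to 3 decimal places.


41.000 -28.000 -30.000
49.000 -25.000 -98.000
36.000 -18.750 -6.000
36.000 -21.500 170.000
61.000 -17.500 -6.000
61.000 -17.500 -6.000
61.000 -17.500 -6.000
53.000 -21.500 54.000

step 0: Δleader=(12.000, -4.000, -12.000°), engaged; cmd=(14.000, 1.000, -48.000°) → follower=(41.000, -28.000, -30.000°)
step 1: Δleader=(6.000, 4.000, -17.000°), engaged; cmd=(8.000, 3.000, -68.000°) → follower=(49.000, -25.000, -98.000°)
step 2: Δleader=(-15.000, 17.000, 23.000°), engaged; cmd=(-13.000, 6.250, 92.000°) → follower=(36.000, -18.750, -6.000°)
step 3: Δleader=(-2.000, -19.000, 44.000°), engaged; cmd=(0.000, -2.750, 176.000°) → follower=(36.000, -21.500, 170.000°)
step 4: Δleader=(23.000, 8.000, -44.000°), engaged; cmd=(25.000, 4.000, -176.000°) → follower=(61.000, -17.500, -6.000°)
step 5: Δleader=(-1.000, -25.000, -13.000°), disengaged; cmd=(0,0,0) → follower holds at (61.000, -17.500, -6.000°)
step 6: Δleader=(0.000, 12.000, 28.000°), disengaged; cmd=(0,0,0) → follower holds at (61.000, -17.500, -6.000°)
step 7: Δleader=(-10.000, -24.000, 15.000°), engaged; cmd=(-8.000, -4.000, 60.000°) → follower=(53.000, -21.500, 54.000°)


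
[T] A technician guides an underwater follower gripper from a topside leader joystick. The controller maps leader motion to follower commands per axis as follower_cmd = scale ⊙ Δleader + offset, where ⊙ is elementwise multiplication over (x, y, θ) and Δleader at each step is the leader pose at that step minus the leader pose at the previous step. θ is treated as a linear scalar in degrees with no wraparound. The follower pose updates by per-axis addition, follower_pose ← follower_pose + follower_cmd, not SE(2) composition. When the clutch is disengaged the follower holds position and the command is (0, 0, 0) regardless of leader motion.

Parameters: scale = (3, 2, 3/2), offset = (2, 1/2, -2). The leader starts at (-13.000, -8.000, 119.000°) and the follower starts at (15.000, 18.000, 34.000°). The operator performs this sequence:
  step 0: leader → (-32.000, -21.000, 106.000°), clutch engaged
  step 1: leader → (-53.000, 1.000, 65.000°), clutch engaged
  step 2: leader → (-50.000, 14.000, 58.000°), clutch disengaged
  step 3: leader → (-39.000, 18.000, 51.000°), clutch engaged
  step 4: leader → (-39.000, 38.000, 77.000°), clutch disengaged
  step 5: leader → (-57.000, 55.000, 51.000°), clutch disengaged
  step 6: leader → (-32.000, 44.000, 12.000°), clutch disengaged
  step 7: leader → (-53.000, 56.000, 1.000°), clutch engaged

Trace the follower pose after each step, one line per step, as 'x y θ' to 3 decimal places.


-40.000 -7.500 12.500
-101.000 37.000 -51.000
-101.000 37.000 -51.000
-66.000 45.500 -63.500
-66.000 45.500 -63.500
-66.000 45.500 -63.500
-66.000 45.500 -63.500
-127.000 70.000 -82.000

step 0: Δleader=(-19.000, -13.000, -13.000°), engaged; cmd=(-55.000, -25.500, -21.500°) → follower=(-40.000, -7.500, 12.500°)
step 1: Δleader=(-21.000, 22.000, -41.000°), engaged; cmd=(-61.000, 44.500, -63.500°) → follower=(-101.000, 37.000, -51.000°)
step 2: Δleader=(3.000, 13.000, -7.000°), disengaged; cmd=(0,0,0) → follower holds at (-101.000, 37.000, -51.000°)
step 3: Δleader=(11.000, 4.000, -7.000°), engaged; cmd=(35.000, 8.500, -12.500°) → follower=(-66.000, 45.500, -63.500°)
step 4: Δleader=(0.000, 20.000, 26.000°), disengaged; cmd=(0,0,0) → follower holds at (-66.000, 45.500, -63.500°)
step 5: Δleader=(-18.000, 17.000, -26.000°), disengaged; cmd=(0,0,0) → follower holds at (-66.000, 45.500, -63.500°)
step 6: Δleader=(25.000, -11.000, -39.000°), disengaged; cmd=(0,0,0) → follower holds at (-66.000, 45.500, -63.500°)
step 7: Δleader=(-21.000, 12.000, -11.000°), engaged; cmd=(-61.000, 24.500, -18.500°) → follower=(-127.000, 70.000, -82.000°)


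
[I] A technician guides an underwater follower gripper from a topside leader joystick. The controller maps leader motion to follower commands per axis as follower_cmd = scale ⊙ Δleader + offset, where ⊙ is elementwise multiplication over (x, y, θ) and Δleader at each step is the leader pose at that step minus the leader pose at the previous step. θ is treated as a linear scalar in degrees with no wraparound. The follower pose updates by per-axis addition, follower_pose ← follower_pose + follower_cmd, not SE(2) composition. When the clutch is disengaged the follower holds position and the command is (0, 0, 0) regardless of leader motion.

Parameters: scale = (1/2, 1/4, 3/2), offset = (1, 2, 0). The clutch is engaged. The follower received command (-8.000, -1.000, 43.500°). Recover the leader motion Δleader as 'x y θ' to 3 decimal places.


-18.000 -12.000 29.000

axis x: (-8.000 − 1) / (1/2) = -18.000
axis y: (-1.000 − 2) / (1/4) = -12.000
axis θ: (43.500 − 0) / (3/2) = 29.000


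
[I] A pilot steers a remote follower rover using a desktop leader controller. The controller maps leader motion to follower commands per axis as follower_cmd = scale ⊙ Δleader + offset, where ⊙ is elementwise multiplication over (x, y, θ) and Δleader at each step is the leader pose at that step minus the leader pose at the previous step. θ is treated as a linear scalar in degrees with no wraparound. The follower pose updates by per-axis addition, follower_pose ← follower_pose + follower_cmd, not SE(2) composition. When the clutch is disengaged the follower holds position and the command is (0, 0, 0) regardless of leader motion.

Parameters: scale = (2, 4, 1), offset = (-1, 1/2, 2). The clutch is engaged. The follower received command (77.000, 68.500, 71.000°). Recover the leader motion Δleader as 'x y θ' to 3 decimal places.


axis x: (77.000 − -1) / (2) = 39.000
axis y: (68.500 − 1/2) / (4) = 17.000
axis θ: (71.000 − 2) / (1) = 69.000

39.000 17.000 69.000


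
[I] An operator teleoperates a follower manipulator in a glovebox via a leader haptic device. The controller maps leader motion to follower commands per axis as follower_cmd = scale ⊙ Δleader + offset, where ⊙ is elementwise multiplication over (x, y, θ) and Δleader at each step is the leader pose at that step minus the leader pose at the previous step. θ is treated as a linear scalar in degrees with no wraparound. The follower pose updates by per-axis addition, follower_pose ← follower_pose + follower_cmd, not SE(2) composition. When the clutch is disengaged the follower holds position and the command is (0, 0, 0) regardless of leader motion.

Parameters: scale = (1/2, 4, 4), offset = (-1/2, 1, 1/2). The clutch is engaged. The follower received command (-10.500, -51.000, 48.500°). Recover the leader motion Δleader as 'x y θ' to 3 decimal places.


axis x: (-10.500 − -1/2) / (1/2) = -20.000
axis y: (-51.000 − 1) / (4) = -13.000
axis θ: (48.500 − 1/2) / (4) = 12.000

-20.000 -13.000 12.000


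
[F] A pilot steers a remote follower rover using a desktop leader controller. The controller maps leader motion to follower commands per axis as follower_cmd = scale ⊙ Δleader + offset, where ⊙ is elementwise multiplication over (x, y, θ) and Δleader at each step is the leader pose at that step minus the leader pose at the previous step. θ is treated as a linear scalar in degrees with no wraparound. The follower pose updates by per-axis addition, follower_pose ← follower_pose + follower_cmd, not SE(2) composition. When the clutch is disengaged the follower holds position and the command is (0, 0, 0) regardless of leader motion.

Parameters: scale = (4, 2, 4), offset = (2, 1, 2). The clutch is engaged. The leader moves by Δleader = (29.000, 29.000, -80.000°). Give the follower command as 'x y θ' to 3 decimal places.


118.000 59.000 -318.000

axis x: 4·29.000 + 2 = 118.000
axis y: 2·29.000 + 1 = 59.000
axis θ: 4·-80.000 + 2 = -318.000


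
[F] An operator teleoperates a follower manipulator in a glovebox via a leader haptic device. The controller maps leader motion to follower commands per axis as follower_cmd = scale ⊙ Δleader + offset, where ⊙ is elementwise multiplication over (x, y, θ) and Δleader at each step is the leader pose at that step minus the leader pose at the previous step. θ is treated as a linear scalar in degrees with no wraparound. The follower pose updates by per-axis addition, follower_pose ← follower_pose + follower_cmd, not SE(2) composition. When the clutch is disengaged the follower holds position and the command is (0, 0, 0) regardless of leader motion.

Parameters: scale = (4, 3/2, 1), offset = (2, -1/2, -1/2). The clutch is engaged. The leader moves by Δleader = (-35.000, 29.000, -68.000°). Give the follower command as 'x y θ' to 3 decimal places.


axis x: 4·-35.000 + 2 = -138.000
axis y: 3/2·29.000 + -1/2 = 43.000
axis θ: 1·-68.000 + -1/2 = -68.500

-138.000 43.000 -68.500


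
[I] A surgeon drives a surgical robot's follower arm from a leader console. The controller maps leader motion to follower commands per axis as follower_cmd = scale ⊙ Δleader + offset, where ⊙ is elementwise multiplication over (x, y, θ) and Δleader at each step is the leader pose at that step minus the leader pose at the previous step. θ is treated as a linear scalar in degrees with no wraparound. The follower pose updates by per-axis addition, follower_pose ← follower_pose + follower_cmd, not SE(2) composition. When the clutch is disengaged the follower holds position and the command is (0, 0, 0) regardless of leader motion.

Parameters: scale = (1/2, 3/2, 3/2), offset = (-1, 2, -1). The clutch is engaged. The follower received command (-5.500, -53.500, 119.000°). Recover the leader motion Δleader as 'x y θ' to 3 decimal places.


axis x: (-5.500 − -1) / (1/2) = -9.000
axis y: (-53.500 − 2) / (3/2) = -37.000
axis θ: (119.000 − -1) / (3/2) = 80.000

-9.000 -37.000 80.000


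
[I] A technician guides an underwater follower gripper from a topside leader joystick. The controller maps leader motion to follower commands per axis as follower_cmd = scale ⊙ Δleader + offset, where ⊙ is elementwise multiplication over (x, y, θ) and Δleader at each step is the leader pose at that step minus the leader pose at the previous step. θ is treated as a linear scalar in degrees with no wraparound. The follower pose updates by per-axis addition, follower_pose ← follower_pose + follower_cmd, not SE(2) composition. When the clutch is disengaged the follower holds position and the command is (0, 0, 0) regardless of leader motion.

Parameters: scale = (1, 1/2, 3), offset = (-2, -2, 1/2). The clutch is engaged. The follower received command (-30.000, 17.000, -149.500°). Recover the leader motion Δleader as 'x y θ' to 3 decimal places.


axis x: (-30.000 − -2) / (1) = -28.000
axis y: (17.000 − -2) / (1/2) = 38.000
axis θ: (-149.500 − 1/2) / (3) = -50.000

-28.000 38.000 -50.000


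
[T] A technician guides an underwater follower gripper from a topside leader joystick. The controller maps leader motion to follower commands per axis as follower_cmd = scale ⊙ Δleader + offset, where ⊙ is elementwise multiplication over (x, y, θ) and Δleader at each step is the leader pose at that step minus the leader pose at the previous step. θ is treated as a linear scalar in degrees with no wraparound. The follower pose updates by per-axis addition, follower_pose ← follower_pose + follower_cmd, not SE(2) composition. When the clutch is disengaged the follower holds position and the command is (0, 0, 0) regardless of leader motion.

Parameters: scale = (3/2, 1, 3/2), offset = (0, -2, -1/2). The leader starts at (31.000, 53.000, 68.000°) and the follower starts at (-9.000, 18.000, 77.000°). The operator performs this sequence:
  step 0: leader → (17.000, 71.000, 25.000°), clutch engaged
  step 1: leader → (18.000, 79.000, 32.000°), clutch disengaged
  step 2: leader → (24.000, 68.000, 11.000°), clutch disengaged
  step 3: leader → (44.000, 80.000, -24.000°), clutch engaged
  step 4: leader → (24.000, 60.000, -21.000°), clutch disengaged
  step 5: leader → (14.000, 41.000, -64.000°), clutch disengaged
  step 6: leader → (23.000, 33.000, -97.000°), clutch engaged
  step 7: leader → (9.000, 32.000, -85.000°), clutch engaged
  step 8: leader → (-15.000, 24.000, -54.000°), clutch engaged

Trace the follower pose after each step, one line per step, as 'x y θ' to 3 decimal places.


-30.000 34.000 12.000
-30.000 34.000 12.000
-30.000 34.000 12.000
0.000 44.000 -41.000
0.000 44.000 -41.000
0.000 44.000 -41.000
13.500 34.000 -91.000
-7.500 31.000 -73.500
-43.500 21.000 -27.500

step 0: Δleader=(-14.000, 18.000, -43.000°), engaged; cmd=(-21.000, 16.000, -65.000°) → follower=(-30.000, 34.000, 12.000°)
step 1: Δleader=(1.000, 8.000, 7.000°), disengaged; cmd=(0,0,0) → follower holds at (-30.000, 34.000, 12.000°)
step 2: Δleader=(6.000, -11.000, -21.000°), disengaged; cmd=(0,0,0) → follower holds at (-30.000, 34.000, 12.000°)
step 3: Δleader=(20.000, 12.000, -35.000°), engaged; cmd=(30.000, 10.000, -53.000°) → follower=(0.000, 44.000, -41.000°)
step 4: Δleader=(-20.000, -20.000, 3.000°), disengaged; cmd=(0,0,0) → follower holds at (0.000, 44.000, -41.000°)
step 5: Δleader=(-10.000, -19.000, -43.000°), disengaged; cmd=(0,0,0) → follower holds at (0.000, 44.000, -41.000°)
step 6: Δleader=(9.000, -8.000, -33.000°), engaged; cmd=(13.500, -10.000, -50.000°) → follower=(13.500, 34.000, -91.000°)
step 7: Δleader=(-14.000, -1.000, 12.000°), engaged; cmd=(-21.000, -3.000, 17.500°) → follower=(-7.500, 31.000, -73.500°)
step 8: Δleader=(-24.000, -8.000, 31.000°), engaged; cmd=(-36.000, -10.000, 46.000°) → follower=(-43.500, 21.000, -27.500°)


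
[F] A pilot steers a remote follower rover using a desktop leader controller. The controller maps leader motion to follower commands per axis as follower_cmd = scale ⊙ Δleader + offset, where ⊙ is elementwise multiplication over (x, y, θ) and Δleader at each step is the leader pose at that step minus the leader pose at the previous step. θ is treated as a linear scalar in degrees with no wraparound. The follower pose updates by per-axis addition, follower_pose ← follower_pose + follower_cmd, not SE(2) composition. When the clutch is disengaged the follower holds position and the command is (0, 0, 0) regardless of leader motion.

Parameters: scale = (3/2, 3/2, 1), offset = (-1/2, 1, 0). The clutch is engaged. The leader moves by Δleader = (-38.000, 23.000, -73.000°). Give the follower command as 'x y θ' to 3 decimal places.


-57.500 35.500 -73.000

axis x: 3/2·-38.000 + -1/2 = -57.500
axis y: 3/2·23.000 + 1 = 35.500
axis θ: 1·-73.000 + 0 = -73.000


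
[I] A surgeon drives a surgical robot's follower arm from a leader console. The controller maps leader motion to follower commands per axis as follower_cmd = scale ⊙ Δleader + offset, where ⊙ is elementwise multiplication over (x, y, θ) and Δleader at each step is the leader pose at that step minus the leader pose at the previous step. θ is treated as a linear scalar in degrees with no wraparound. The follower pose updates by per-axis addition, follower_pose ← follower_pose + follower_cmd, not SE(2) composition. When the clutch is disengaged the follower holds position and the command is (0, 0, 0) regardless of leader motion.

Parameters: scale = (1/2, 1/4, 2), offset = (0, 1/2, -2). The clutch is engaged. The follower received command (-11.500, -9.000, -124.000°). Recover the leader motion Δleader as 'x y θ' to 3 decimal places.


-23.000 -38.000 -61.000

axis x: (-11.500 − 0) / (1/2) = -23.000
axis y: (-9.000 − 1/2) / (1/4) = -38.000
axis θ: (-124.000 − -2) / (2) = -61.000


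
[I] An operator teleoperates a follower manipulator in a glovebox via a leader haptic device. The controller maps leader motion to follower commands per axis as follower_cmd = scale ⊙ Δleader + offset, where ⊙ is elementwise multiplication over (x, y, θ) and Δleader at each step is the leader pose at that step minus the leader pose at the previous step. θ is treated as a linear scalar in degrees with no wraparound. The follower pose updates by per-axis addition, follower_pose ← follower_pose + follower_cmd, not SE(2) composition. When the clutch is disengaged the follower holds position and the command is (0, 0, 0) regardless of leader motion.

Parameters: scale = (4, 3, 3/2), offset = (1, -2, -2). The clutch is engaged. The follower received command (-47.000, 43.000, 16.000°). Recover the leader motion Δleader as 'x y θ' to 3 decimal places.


-12.000 15.000 12.000

axis x: (-47.000 − 1) / (4) = -12.000
axis y: (43.000 − -2) / (3) = 15.000
axis θ: (16.000 − -2) / (3/2) = 12.000


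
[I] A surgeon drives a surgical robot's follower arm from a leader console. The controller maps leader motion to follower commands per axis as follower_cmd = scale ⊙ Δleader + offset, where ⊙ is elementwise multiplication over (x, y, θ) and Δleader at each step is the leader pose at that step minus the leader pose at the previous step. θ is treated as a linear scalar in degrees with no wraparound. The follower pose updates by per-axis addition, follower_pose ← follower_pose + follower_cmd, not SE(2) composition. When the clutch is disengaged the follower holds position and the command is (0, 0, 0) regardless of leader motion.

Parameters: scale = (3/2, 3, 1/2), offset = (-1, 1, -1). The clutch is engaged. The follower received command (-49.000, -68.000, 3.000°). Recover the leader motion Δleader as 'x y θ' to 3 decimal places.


-32.000 -23.000 8.000

axis x: (-49.000 − -1) / (3/2) = -32.000
axis y: (-68.000 − 1) / (3) = -23.000
axis θ: (3.000 − -1) / (1/2) = 8.000


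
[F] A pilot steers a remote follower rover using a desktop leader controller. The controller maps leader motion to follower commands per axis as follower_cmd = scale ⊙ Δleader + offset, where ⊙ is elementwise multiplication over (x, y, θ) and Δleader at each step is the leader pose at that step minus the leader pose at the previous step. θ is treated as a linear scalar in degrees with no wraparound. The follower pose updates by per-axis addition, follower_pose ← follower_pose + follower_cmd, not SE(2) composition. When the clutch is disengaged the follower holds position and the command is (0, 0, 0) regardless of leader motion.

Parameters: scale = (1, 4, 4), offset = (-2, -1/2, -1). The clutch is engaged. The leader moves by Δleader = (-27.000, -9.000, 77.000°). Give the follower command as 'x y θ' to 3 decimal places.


axis x: 1·-27.000 + -2 = -29.000
axis y: 4·-9.000 + -1/2 = -36.500
axis θ: 4·77.000 + -1 = 307.000

-29.000 -36.500 307.000


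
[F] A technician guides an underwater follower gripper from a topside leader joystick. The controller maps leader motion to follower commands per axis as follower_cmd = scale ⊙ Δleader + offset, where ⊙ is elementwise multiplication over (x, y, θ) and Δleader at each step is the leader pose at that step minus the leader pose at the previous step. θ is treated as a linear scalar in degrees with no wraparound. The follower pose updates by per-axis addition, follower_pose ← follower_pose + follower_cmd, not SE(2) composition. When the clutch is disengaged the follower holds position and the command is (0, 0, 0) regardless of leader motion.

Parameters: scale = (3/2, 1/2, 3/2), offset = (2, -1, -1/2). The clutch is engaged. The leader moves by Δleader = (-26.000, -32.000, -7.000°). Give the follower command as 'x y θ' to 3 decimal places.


axis x: 3/2·-26.000 + 2 = -37.000
axis y: 1/2·-32.000 + -1 = -17.000
axis θ: 3/2·-7.000 + -1/2 = -11.000

-37.000 -17.000 -11.000


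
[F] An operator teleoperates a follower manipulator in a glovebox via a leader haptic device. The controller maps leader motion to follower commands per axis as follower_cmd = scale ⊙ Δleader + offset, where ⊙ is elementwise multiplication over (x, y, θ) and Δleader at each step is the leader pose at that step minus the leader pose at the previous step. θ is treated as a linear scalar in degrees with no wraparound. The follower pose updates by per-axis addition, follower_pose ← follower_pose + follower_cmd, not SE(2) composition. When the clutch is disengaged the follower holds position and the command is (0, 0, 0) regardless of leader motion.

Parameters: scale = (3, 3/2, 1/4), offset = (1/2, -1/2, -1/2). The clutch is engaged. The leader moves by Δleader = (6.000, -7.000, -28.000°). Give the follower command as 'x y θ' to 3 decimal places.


18.500 -11.000 -7.500

axis x: 3·6.000 + 1/2 = 18.500
axis y: 3/2·-7.000 + -1/2 = -11.000
axis θ: 1/4·-28.000 + -1/2 = -7.500


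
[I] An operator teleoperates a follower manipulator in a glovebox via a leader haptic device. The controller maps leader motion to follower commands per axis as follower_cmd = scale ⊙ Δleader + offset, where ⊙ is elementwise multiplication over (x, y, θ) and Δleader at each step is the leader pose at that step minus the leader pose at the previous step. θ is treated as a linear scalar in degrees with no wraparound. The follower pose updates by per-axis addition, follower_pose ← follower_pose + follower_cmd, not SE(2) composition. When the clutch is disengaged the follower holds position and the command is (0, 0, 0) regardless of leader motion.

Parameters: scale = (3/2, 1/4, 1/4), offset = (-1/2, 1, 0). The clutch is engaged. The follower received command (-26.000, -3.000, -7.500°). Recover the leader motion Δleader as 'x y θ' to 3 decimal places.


-17.000 -16.000 -30.000

axis x: (-26.000 − -1/2) / (3/2) = -17.000
axis y: (-3.000 − 1) / (1/4) = -16.000
axis θ: (-7.500 − 0) / (1/4) = -30.000


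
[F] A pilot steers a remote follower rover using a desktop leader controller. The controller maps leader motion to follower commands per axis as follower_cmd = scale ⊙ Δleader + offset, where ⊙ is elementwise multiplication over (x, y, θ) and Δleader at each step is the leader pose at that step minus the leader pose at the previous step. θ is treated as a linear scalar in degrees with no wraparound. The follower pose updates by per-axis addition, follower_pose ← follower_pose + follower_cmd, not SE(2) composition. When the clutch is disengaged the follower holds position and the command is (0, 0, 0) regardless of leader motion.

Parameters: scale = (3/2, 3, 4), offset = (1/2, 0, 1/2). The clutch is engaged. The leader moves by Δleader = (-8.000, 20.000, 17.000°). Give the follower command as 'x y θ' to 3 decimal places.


axis x: 3/2·-8.000 + 1/2 = -11.500
axis y: 3·20.000 + 0 = 60.000
axis θ: 4·17.000 + 1/2 = 68.500

-11.500 60.000 68.500


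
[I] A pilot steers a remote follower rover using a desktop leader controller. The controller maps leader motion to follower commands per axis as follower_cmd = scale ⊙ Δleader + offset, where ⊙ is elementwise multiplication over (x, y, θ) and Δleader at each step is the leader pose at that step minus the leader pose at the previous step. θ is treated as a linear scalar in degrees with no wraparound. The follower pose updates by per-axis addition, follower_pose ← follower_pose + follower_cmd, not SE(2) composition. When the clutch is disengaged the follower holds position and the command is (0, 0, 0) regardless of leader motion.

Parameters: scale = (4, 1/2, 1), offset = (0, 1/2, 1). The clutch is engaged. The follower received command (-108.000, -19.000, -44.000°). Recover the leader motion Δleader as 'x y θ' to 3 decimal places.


axis x: (-108.000 − 0) / (4) = -27.000
axis y: (-19.000 − 1/2) / (1/2) = -39.000
axis θ: (-44.000 − 1) / (1) = -45.000

-27.000 -39.000 -45.000


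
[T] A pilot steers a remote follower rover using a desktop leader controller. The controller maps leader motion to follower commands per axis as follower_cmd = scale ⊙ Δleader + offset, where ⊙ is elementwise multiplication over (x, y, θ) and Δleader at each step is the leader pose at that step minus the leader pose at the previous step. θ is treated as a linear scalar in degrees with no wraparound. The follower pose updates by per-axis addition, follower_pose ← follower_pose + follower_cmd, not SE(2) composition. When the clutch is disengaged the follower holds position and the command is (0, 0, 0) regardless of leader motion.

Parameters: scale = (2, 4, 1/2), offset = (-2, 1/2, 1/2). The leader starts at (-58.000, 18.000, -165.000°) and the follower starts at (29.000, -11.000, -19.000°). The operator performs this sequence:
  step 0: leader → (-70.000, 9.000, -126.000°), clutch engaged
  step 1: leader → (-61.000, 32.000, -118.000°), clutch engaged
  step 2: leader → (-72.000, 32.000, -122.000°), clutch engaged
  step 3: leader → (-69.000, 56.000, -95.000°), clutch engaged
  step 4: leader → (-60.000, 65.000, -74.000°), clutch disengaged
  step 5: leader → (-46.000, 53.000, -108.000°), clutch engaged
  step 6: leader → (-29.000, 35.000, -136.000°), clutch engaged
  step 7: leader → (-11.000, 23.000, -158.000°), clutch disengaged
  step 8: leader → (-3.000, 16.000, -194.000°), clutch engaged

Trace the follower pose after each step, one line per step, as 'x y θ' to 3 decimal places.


step 0: Δleader=(-12.000, -9.000, 39.000°), engaged; cmd=(-26.000, -35.500, 20.000°) → follower=(3.000, -46.500, 1.000°)
step 1: Δleader=(9.000, 23.000, 8.000°), engaged; cmd=(16.000, 92.500, 4.500°) → follower=(19.000, 46.000, 5.500°)
step 2: Δleader=(-11.000, 0.000, -4.000°), engaged; cmd=(-24.000, 0.500, -1.500°) → follower=(-5.000, 46.500, 4.000°)
step 3: Δleader=(3.000, 24.000, 27.000°), engaged; cmd=(4.000, 96.500, 14.000°) → follower=(-1.000, 143.000, 18.000°)
step 4: Δleader=(9.000, 9.000, 21.000°), disengaged; cmd=(0,0,0) → follower holds at (-1.000, 143.000, 18.000°)
step 5: Δleader=(14.000, -12.000, -34.000°), engaged; cmd=(26.000, -47.500, -16.500°) → follower=(25.000, 95.500, 1.500°)
step 6: Δleader=(17.000, -18.000, -28.000°), engaged; cmd=(32.000, -71.500, -13.500°) → follower=(57.000, 24.000, -12.000°)
step 7: Δleader=(18.000, -12.000, -22.000°), disengaged; cmd=(0,0,0) → follower holds at (57.000, 24.000, -12.000°)
step 8: Δleader=(8.000, -7.000, -36.000°), engaged; cmd=(14.000, -27.500, -17.500°) → follower=(71.000, -3.500, -29.500°)

3.000 -46.500 1.000
19.000 46.000 5.500
-5.000 46.500 4.000
-1.000 143.000 18.000
-1.000 143.000 18.000
25.000 95.500 1.500
57.000 24.000 -12.000
57.000 24.000 -12.000
71.000 -3.500 -29.500


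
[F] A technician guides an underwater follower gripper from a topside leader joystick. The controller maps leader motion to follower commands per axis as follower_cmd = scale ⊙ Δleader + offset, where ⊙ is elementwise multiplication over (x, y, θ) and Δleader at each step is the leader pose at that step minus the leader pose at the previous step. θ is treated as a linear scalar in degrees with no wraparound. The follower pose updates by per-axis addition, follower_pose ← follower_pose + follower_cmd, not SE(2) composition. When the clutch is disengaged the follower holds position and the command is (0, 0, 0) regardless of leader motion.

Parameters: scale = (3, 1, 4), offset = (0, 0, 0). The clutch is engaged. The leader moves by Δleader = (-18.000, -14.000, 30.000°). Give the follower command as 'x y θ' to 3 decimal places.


axis x: 3·-18.000 + 0 = -54.000
axis y: 1·-14.000 + 0 = -14.000
axis θ: 4·30.000 + 0 = 120.000

-54.000 -14.000 120.000


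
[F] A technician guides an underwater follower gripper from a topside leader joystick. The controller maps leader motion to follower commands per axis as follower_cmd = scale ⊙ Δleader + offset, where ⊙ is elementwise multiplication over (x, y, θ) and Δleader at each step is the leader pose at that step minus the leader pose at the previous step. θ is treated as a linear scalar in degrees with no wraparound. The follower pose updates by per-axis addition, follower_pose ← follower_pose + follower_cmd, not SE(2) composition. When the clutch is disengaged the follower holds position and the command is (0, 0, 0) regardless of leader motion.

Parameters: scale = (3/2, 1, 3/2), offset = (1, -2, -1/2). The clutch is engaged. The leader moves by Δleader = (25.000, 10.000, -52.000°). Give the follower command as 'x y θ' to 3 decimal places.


axis x: 3/2·25.000 + 1 = 38.500
axis y: 1·10.000 + -2 = 8.000
axis θ: 3/2·-52.000 + -1/2 = -78.500

38.500 8.000 -78.500


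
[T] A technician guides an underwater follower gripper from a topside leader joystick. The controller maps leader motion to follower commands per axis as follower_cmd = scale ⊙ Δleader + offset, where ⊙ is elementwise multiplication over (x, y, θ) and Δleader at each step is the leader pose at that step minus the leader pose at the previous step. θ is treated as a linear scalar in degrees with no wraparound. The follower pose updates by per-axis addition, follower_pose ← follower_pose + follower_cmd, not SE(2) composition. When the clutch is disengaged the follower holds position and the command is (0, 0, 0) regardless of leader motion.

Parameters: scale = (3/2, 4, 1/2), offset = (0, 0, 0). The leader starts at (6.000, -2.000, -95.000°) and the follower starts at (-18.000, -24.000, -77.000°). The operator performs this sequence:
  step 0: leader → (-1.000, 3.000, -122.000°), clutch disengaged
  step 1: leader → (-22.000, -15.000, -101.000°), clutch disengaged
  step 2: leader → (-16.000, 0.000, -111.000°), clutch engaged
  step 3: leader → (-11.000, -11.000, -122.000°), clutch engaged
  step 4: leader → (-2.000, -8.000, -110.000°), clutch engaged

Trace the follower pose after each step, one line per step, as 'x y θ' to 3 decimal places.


step 0: Δleader=(-7.000, 5.000, -27.000°), disengaged; cmd=(0,0,0) → follower holds at (-18.000, -24.000, -77.000°)
step 1: Δleader=(-21.000, -18.000, 21.000°), disengaged; cmd=(0,0,0) → follower holds at (-18.000, -24.000, -77.000°)
step 2: Δleader=(6.000, 15.000, -10.000°), engaged; cmd=(9.000, 60.000, -5.000°) → follower=(-9.000, 36.000, -82.000°)
step 3: Δleader=(5.000, -11.000, -11.000°), engaged; cmd=(7.500, -44.000, -5.500°) → follower=(-1.500, -8.000, -87.500°)
step 4: Δleader=(9.000, 3.000, 12.000°), engaged; cmd=(13.500, 12.000, 6.000°) → follower=(12.000, 4.000, -81.500°)

-18.000 -24.000 -77.000
-18.000 -24.000 -77.000
-9.000 36.000 -82.000
-1.500 -8.000 -87.500
12.000 4.000 -81.500
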